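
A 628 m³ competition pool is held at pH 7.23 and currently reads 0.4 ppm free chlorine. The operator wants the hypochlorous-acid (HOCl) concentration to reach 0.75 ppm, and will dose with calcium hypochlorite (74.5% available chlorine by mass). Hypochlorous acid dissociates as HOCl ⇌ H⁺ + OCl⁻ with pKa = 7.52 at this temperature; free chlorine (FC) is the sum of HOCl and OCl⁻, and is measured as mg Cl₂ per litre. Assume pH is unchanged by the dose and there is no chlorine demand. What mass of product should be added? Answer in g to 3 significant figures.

619 g

Volume: 628 m³ = 628,000 L.
[OCl⁻]/[HOCl] = 10^(pH − pKa) = 10^(7.23 − 7.52) = 0.5129; fraction as HOCl = 1/(1 + 0.5129) = 0.661.
Free chlorine required for 0.75 ppm HOCl: 0.75 / 0.661 = 1.135 ppm.
FC to add: 1.135 − 0.4 = 0.7346 mg/L as Cl₂.
Cl₂ equivalent: 0.7346 mg/L × 628,000 L = 461.4 g.
Product at 74.5% available Cl: 461.4 / 0.745 = 619.3 g.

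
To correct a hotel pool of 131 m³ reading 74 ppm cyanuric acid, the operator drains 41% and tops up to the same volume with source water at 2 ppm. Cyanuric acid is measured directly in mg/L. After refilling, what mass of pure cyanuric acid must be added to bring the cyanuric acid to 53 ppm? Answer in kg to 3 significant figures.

Volume: 131 m³ = 131,000 L.
After draining 41% and refilling: 74 × 0.59 + 2 × 0.41 = 44.48 ppm.
Deficit to target: 53 − 44.48 = 8.52 mg/L.
Mass: 8.52 mg/L × 131,000 L = 1116 g cyanuric acid.

1.12 kg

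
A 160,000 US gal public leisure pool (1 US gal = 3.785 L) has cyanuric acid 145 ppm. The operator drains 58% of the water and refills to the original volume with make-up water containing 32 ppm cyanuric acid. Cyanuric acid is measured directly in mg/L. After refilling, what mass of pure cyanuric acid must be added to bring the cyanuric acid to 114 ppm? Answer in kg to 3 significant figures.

Volume: 160,000 US gal × 3.785 L/gal = 605,600 L.
After draining 58% and refilling: 145 × 0.42 + 32 × 0.58 = 79.46 ppm.
Deficit to target: 114 − 79.46 = 34.54 mg/L.
Mass: 34.54 mg/L × 605,600 L = 20,920 g cyanuric acid.

20.9 kg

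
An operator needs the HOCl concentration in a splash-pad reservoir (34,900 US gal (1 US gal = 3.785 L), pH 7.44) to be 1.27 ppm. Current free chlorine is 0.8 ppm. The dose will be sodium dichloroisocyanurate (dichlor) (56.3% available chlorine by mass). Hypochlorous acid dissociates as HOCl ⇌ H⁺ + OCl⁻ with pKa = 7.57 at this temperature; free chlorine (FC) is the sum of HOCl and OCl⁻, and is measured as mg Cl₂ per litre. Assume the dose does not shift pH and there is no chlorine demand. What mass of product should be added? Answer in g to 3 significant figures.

Volume: 34,900 US gal × 3.785 L/gal = 132,096 L.
[OCl⁻]/[HOCl] = 10^(pH − pKa) = 10^(7.44 − 7.57) = 0.7413; fraction as HOCl = 1/(1 + 0.7413) = 0.5743.
Free chlorine required for 1.27 ppm HOCl: 1.27 / 0.5743 = 2.211 ppm.
FC to add: 2.211 − 0.8 = 1.411 mg/L as Cl₂.
Cl₂ equivalent: 1.411 mg/L × 132,096 L = 186.4 g.
Product at 56.3% available Cl: 186.4 / 0.563 = 331.2 g.

331 g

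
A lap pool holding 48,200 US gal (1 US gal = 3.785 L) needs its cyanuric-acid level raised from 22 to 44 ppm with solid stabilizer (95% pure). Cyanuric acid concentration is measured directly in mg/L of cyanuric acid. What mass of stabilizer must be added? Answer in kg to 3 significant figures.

Volume: 48,200 US gal × 3.785 L/gal = 182,437 L.
CYA to add: (44 − 22) = 22 mg/L × 182,437 L = 4014 g cyanuric acid.
At 95% purity: 4014 / 0.95 = 4225 g product.

4.22 kg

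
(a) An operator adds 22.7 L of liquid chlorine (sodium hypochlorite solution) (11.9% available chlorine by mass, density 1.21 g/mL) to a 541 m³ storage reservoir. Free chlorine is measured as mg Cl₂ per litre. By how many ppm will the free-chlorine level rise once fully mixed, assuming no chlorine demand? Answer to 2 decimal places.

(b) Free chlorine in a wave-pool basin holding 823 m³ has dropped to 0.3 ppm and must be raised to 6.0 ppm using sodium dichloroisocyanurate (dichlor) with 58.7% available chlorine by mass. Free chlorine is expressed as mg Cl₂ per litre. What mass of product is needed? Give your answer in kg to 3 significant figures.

(a) 6.04 ppm; (b) 7.99 kg

(a) Volume: 541 m³ = 541,000 L.
(a) Mass of solution: 22.7 L × 1000 mL/L × 1.21 g/mL = 27,470 g.
(a) Available chlorine delivered: 27,470 g × 0.119 = 3269 g as Cl₂.
(a) Concentration rise: 3269 g / 541,000 L = 6.042 mg/L = 6.04 ppm.

(b) Volume: 823 m³ = 823,000 L.
(b) Chlorine deficit: 6.0 − 0.3 = 5.7 ppm = 5.7 mg/L as Cl₂.
(b) Cl₂ equivalent needed: 5.7 mg/L × 823,000 L = 4,691,000 mg = 4691 g.
(b) Product at 58.7% available chlorine: 4691 / 0.587 = 7992 g.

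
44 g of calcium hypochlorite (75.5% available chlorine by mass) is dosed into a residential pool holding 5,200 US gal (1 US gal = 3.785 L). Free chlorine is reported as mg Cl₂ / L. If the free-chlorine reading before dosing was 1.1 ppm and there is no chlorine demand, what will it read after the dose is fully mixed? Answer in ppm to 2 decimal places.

Volume: 5,200 US gal × 3.785 L/gal = 19,682 L.
Available chlorine delivered: 44 g × 0.755 = 33.22 g as Cl₂.
Concentration rise: 33.22 g / 19,682 L = 1.688 mg/L = 1.69 ppm.
Final FC: 1.1 + 1.69 = 2.79 ppm.

2.79 ppm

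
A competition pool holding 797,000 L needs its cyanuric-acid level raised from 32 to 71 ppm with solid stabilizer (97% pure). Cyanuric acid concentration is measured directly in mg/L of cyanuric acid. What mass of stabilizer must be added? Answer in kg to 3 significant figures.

CYA to add: (71 − 32) = 39 mg/L × 797,000 L = 31,080 g cyanuric acid.
At 97% purity: 31,080 / 0.97 = 32,040 g product.

32.0 kg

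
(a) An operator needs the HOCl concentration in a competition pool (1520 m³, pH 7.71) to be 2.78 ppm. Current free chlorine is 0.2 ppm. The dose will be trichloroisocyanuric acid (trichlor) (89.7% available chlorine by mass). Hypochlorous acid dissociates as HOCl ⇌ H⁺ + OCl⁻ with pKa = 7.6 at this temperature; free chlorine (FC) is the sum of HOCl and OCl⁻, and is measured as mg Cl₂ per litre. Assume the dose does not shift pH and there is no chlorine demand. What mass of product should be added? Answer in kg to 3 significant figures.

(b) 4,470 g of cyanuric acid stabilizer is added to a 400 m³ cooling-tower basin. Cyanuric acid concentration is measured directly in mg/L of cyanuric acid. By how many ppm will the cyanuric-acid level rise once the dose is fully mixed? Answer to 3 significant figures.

(a) Volume: 1520 m³ = 1,520,000 L.
(a) [OCl⁻]/[HOCl] = 10^(pH − pKa) = 10^(7.71 − 7.6) = 1.288; fraction as HOCl = 1/(1 + 1.288) = 0.437.
(a) Free chlorine required for 2.78 ppm HOCl: 2.78 / 0.437 = 6.361 ppm.
(a) FC to add: 6.361 − 0.2 = 6.161 mg/L as Cl₂.
(a) Cl₂ equivalent: 6.161 mg/L × 1,520,000 L = 9365 g.
(a) Product at 89.7% available Cl: 9365 / 0.897 = 10,440 g.

(b) Volume: 400 m³ = 400,000 L.
(b) Rise: 4,470 g / 400,000 L × 1000 = 11.18 mg/L.

(a) 10.4 kg; (b) 11.2 ppm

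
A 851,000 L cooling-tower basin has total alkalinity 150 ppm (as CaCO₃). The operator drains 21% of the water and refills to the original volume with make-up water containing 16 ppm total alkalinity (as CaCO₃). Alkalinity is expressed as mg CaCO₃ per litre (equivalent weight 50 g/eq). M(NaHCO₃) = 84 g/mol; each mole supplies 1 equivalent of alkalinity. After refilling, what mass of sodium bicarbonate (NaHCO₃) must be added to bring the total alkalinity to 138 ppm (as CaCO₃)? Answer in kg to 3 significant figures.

After draining 21% and refilling: 150 × 0.79 + 16 × 0.21 = 121.86 ppm.
Deficit to target: 138 − 121.86 = 16.14 mg/L.
As CaCO₃: 16.14 mg/L × 851,000 L = 13,740 g; ÷ 50 g/eq ÷ 1 = 274.7 mol NaHCO₃.
Mass: 274.7 × 84 = 23,080 g.

23.1 kg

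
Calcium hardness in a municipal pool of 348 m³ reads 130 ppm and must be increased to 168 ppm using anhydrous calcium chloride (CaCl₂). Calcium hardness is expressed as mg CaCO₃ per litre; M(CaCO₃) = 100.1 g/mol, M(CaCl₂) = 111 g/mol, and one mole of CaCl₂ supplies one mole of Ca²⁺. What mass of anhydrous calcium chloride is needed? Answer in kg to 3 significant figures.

Volume: 348 m³ = 348,000 L.
Hardness to add: (168 − 130) = 38 mg/L as CaCO₃ × 348,000 L = 13,220 g as CaCO₃.
Moles of Ca²⁺ (1 mol Ca²⁺ ≡ 1 mol CaCO₃): 13,220 / 100.1 g/mol = 132.1 mol.
Mass of CaCl₂: 132.1 × 111 = 14,660 g.

14.7 kg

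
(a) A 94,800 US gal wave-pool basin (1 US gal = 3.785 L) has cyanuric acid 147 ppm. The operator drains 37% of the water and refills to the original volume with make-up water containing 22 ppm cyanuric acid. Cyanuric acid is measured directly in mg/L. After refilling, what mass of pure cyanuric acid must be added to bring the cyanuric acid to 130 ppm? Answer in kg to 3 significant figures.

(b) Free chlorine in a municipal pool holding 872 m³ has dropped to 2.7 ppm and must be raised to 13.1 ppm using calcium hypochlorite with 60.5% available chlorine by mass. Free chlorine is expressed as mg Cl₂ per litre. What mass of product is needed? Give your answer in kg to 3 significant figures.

(a) 10.5 kg; (b) 15.0 kg

(a) Volume: 94,800 US gal × 3.785 L/gal = 358,818 L.
(a) After draining 37% and refilling: 147 × 0.63 + 22 × 0.37 = 100.75 ppm.
(a) Deficit to target: 130 − 100.75 = 29.25 mg/L.
(a) Mass: 29.25 mg/L × 358,818 L = 10,500 g cyanuric acid.

(b) Volume: 872 m³ = 872,000 L.
(b) Chlorine deficit: 13.1 − 2.7 = 10.4 ppm = 10.4 mg/L as Cl₂.
(b) Cl₂ equivalent needed: 10.4 mg/L × 872,000 L = 9,069,000 mg = 9069 g.
(b) Product at 60.5% available chlorine: 9069 / 0.605 = 14,990 g.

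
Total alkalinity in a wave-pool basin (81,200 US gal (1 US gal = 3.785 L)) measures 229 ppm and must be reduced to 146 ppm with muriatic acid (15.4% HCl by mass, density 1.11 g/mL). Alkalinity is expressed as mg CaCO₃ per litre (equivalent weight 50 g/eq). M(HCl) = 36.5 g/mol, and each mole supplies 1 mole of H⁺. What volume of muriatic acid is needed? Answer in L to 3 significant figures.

109 L

Volume: 81,200 US gal × 3.785 L/gal = 307,342 L.
Alkalinity to neutralize: (229 − 146) = 83 mg/L as CaCO₃ × 307,342 L = 25,510 g as CaCO₃.
Equivalents of H⁺ required: 25,510 ÷ 50 g/eq = 510.2 eq = 510.2 mol HCl.
Mass of HCl: 510.2 × 36.5 = 18,620 g.
Mass of 15.4% solution: 18,620 / 0.154 = 120,900 g.
Volume: 120,900 g ÷ 1.11 g/mL = 108,900 mL.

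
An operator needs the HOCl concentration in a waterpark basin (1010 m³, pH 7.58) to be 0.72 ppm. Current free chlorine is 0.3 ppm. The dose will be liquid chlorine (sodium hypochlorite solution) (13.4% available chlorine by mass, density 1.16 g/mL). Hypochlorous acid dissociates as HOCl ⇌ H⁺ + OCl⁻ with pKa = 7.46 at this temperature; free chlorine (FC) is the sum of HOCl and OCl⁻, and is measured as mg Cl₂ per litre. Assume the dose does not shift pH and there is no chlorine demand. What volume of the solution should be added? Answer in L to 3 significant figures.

8.90 L

Volume: 1010 m³ = 1,010,000 L.
[OCl⁻]/[HOCl] = 10^(pH − pKa) = 10^(7.58 − 7.46) = 1.318; fraction as HOCl = 1/(1 + 1.318) = 0.4314.
Free chlorine required for 0.72 ppm HOCl: 0.72 / 0.4314 = 1.669 ppm.
FC to add: 1.669 − 0.3 = 1.369 mg/L as Cl₂.
Cl₂ equivalent: 1.369 mg/L × 1,010,000 L = 1383 g.
Product at 13.4% available Cl: 1383 / 0.134 = 10,320 g.
Volume: 10,320 g ÷ 1.16 g/mL = 8896 mL.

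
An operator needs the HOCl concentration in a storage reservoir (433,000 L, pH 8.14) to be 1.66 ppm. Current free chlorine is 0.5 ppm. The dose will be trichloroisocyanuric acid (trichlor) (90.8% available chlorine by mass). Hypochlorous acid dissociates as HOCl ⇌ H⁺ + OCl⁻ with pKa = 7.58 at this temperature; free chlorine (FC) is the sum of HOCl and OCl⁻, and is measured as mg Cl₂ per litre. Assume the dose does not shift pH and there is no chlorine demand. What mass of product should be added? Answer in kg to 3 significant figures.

[OCl⁻]/[HOCl] = 10^(pH − pKa) = 10^(8.14 − 7.58) = 3.631; fraction as HOCl = 1/(1 + 3.631) = 0.2159.
Free chlorine required for 1.66 ppm HOCl: 1.66 / 0.2159 = 7.687 ppm.
FC to add: 7.687 − 0.5 = 7.187 mg/L as Cl₂.
Cl₂ equivalent: 7.187 mg/L × 433,000 L = 3112 g.
Product at 90.8% available Cl: 3112 / 0.908 = 3427 g.

3.43 kg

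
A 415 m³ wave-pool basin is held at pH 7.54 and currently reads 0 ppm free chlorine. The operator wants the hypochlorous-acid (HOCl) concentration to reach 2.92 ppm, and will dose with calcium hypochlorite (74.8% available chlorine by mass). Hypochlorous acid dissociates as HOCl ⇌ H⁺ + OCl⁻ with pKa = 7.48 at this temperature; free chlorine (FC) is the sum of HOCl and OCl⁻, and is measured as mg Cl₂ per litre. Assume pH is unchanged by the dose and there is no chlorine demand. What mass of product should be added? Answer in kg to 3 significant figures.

3.48 kg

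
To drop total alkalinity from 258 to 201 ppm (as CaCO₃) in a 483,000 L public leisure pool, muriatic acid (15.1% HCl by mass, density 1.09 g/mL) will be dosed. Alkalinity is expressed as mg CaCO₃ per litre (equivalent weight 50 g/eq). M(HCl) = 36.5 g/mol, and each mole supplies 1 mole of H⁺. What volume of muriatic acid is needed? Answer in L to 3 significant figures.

122 L

Alkalinity to neutralize: (258 − 201) = 57 mg/L as CaCO₃ × 483,000 L = 27,530 g as CaCO₃.
Equivalents of H⁺ required: 27,530 ÷ 50 g/eq = 550.6 eq = 550.6 mol HCl.
Mass of HCl: 550.6 × 36.5 = 20,100 g.
Mass of 15.1% solution: 20,100 / 0.151 = 133,100 g.
Volume: 133,100 g ÷ 1.09 g/mL = 122,100 mL.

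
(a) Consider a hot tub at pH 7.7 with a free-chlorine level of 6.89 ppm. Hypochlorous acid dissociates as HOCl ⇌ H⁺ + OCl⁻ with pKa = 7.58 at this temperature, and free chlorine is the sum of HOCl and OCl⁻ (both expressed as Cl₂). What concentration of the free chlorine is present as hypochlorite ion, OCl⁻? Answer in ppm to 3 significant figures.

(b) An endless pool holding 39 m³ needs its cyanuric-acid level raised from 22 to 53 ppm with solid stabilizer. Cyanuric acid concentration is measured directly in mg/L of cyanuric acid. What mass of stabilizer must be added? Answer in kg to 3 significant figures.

(a) 3.92 ppm; (b) 1.21 kg

(a) [OCl⁻]/[HOCl] = 10^(pH − pKa) = 10^(7.7 − 7.58) = 10^0.12 = 1.318.
(a) Fraction as HOCl = 1 / (1 + 1.318) = 0.4314.
(a) OCl⁻ = (1 − 0.4314) × 6.89 ppm = 3.918 ppm.

(b) Volume: 39 m³ = 39,000 L.
(b) CYA to add: (53 − 22) = 31 mg/L × 39,000 L = 1209 g cyanuric acid.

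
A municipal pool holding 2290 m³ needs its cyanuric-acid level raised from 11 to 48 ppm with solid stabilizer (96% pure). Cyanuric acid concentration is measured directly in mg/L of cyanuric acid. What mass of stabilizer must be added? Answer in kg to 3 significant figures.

88.3 kg

Volume: 2290 m³ = 2,290,000 L.
CYA to add: (48 − 11) = 37 mg/L × 2,290,000 L = 84,730 g cyanuric acid.
At 96% purity: 84,730 / 0.96 = 88,260 g product.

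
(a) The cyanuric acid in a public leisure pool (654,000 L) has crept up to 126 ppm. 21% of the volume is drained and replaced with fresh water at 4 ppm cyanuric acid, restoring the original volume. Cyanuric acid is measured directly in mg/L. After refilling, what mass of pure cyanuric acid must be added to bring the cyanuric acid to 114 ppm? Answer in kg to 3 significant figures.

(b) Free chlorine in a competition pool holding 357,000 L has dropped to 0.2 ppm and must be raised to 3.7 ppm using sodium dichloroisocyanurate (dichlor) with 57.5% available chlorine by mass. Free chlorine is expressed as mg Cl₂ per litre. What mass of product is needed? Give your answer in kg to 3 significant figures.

(a) After draining 21% and refilling: 126 × 0.79 + 4 × 0.21 = 100.38 ppm.
(a) Deficit to target: 114 − 100.38 = 13.62 mg/L.
(a) Mass: 13.62 mg/L × 654,000 L = 8907 g cyanuric acid.

(b) Chlorine deficit: 3.7 − 0.2 = 3.5 ppm = 3.5 mg/L as Cl₂.
(b) Cl₂ equivalent needed: 3.5 mg/L × 357,000 L = 1,250,000 mg = 1250 g.
(b) Product at 57.5% available chlorine: 1250 / 0.575 = 2173 g.

(a) 8.91 kg; (b) 2.17 kg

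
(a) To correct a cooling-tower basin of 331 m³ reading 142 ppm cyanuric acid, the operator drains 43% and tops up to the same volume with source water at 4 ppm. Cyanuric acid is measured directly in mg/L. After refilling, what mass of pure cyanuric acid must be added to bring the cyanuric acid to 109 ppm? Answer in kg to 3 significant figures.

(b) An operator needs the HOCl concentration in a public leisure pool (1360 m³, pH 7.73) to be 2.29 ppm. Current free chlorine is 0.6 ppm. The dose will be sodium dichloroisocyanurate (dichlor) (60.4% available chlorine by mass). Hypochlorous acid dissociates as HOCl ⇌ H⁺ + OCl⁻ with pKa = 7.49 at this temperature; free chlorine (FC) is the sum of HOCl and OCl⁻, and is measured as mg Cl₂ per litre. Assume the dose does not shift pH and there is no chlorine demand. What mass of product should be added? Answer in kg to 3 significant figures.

(a) 8.72 kg; (b) 12.8 kg

(a) Volume: 331 m³ = 331,000 L.
(a) After draining 43% and refilling: 142 × 0.57 + 4 × 0.43 = 82.66 ppm.
(a) Deficit to target: 109 − 82.66 = 26.34 mg/L.
(a) Mass: 26.34 mg/L × 331,000 L = 8719 g cyanuric acid.

(b) Volume: 1360 m³ = 1,360,000 L.
(b) [OCl⁻]/[HOCl] = 10^(pH − pKa) = 10^(7.73 − 7.49) = 1.738; fraction as HOCl = 1/(1 + 1.738) = 0.3653.
(b) Free chlorine required for 2.29 ppm HOCl: 2.29 / 0.3653 = 6.27 ppm.
(b) FC to add: 6.27 − 0.6 = 5.67 mg/L as Cl₂.
(b) Cl₂ equivalent: 5.67 mg/L × 1,360,000 L = 7711 g.
(b) Product at 60.4% available Cl: 7711 / 0.604 = 12,770 g.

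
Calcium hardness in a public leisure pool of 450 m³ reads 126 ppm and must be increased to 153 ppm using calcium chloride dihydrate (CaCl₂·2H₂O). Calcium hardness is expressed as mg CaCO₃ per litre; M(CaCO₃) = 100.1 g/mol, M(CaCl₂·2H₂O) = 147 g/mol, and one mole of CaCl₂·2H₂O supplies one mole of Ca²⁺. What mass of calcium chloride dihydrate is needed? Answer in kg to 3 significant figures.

17.8 kg

Volume: 450 m³ = 450,000 L.
Hardness to add: (153 − 126) = 27 mg/L as CaCO₃ × 450,000 L = 12,150 g as CaCO₃.
Moles of Ca²⁺ (1 mol Ca²⁺ ≡ 1 mol CaCO₃): 12,150 / 100.1 g/mol = 121.4 mol.
Mass of CaCl₂·2H₂O: 121.4 × 147 = 17,840 g.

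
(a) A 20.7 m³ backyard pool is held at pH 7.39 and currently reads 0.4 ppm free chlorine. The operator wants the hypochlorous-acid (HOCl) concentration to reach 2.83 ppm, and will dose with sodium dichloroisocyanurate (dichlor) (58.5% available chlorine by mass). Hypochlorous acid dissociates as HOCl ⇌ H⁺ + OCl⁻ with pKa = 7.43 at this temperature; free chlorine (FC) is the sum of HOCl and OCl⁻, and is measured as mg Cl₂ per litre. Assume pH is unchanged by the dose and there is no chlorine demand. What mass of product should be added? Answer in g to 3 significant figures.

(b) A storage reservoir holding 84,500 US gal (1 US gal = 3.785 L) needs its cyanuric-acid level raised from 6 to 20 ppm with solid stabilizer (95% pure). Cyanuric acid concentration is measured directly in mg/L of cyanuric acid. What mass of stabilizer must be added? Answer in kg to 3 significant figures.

(a) 177 g; (b) 4.71 kg

(a) Volume: 20.7 m³ = 20,700 L.
(a) [OCl⁻]/[HOCl] = 10^(pH − pKa) = 10^(7.39 − 7.43) = 0.912; fraction as HOCl = 1/(1 + 0.912) = 0.523.
(a) Free chlorine required for 2.83 ppm HOCl: 2.83 / 0.523 = 5.411 ppm.
(a) FC to add: 5.411 − 0.4 = 5.011 mg/L as Cl₂.
(a) Cl₂ equivalent: 5.011 mg/L × 20,700 L = 103.7 g.
(a) Product at 58.5% available Cl: 103.7 / 0.585 = 177.3 g.

(b) Volume: 84,500 US gal × 3.785 L/gal = 319,832 L.
(b) CYA to add: (20 − 6) = 14 mg/L × 319,832 L = 4478 g cyanuric acid.
(b) At 95% purity: 4478 / 0.95 = 4713 g product.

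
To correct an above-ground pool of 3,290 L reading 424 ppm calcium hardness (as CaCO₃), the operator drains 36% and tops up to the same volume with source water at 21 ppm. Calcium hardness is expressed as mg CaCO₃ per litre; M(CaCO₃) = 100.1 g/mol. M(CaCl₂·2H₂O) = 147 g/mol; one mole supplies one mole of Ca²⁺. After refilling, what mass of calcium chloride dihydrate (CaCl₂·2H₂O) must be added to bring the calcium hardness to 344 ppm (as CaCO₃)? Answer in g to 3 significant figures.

314 g

After draining 36% and refilling: 424 × 0.64 + 21 × 0.36 = 278.92 ppm.
Deficit to target: 344 − 278.92 = 65.08 mg/L.
As CaCO₃: 65.08 mg/L × 3,290 L = 214.1 g; ÷ 100.1 = 2.139 mol Ca²⁺.
Mass: 2.139 × 147 = 314.4 g.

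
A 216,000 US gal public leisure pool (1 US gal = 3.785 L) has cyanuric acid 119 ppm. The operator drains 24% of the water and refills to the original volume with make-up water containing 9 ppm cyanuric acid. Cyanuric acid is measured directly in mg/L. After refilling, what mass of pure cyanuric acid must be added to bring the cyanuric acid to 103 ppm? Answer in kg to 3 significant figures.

Volume: 216,000 US gal × 3.785 L/gal = 817,560 L.
After draining 24% and refilling: 119 × 0.76 + 9 × 0.24 = 92.6 ppm.
Deficit to target: 103 − 92.6 = 10.4 mg/L.
Mass: 10.4 mg/L × 817,560 L = 8503 g cyanuric acid.

8.50 kg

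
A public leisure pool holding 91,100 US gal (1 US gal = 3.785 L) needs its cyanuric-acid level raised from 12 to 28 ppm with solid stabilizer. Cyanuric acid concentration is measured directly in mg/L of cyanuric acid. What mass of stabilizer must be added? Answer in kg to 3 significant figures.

5.52 kg

Volume: 91,100 US gal × 3.785 L/gal = 344,814 L.
CYA to add: (28 − 12) = 16 mg/L × 344,814 L = 5517 g cyanuric acid.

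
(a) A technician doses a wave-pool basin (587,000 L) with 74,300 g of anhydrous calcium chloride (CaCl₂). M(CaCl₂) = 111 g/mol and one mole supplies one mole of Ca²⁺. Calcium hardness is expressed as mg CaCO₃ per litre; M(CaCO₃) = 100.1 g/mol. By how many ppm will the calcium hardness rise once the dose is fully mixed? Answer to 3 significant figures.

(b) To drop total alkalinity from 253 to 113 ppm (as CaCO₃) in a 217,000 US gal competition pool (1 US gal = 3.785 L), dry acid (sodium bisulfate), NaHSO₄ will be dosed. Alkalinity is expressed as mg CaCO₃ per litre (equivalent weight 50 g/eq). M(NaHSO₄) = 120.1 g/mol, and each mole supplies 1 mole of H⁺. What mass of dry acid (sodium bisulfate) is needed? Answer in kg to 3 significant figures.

(a) 114 ppm; (b) 276 kg

(a) Moles of Ca²⁺: 74,300 g ÷ 111 g/mol = 669.4 mol.
(a) As CaCO₃: 669.4 mol × 100.1 g/mol = 67,000 g.
(a) Rise: 67,000 g / 587,000 L × 1000 = 114.1 mg/L.

(b) Volume: 217,000 US gal × 3.785 L/gal = 821,345 L.
(b) Alkalinity to neutralize: (253 − 113) = 140 mg/L as CaCO₃ × 821,345 L = 115,000 g as CaCO₃.
(b) Equivalents of H⁺ required: 115,000 ÷ 50 g/eq = 2300 eq = 2300 mol NaHSO₄.
(b) Mass of NaHSO₄: 2300 × 120.1 = 276,200 g.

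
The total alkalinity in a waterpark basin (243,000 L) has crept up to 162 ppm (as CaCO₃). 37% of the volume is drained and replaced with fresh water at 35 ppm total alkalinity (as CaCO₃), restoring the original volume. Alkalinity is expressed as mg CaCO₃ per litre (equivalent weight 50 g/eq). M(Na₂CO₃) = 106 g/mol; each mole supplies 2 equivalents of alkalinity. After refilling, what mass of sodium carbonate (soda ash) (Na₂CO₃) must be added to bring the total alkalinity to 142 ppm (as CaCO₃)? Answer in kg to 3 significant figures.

6.95 kg

After draining 37% and refilling: 162 × 0.63 + 35 × 0.37 = 115.01 ppm.
Deficit to target: 142 − 115.01 = 26.99 mg/L.
As CaCO₃: 26.99 mg/L × 243,000 L = 6559 g; ÷ 50 g/eq ÷ 2 = 65.59 mol Na₂CO₃.
Mass: 65.59 × 106 = 6952 g.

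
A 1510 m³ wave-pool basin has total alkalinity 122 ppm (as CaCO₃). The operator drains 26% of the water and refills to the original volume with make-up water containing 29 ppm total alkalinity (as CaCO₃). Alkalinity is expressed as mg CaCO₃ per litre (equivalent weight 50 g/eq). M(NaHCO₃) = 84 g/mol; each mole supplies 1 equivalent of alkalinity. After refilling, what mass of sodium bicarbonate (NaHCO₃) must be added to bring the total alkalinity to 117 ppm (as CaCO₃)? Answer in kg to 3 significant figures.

48.7 kg

Volume: 1510 m³ = 1,510,000 L.
After draining 26% and refilling: 122 × 0.74 + 29 × 0.26 = 97.82 ppm.
Deficit to target: 117 − 97.82 = 19.18 mg/L.
As CaCO₃: 19.18 mg/L × 1,510,000 L = 28,960 g; ÷ 50 g/eq ÷ 1 = 579.2 mol NaHCO₃.
Mass: 579.2 × 84 = 48,660 g.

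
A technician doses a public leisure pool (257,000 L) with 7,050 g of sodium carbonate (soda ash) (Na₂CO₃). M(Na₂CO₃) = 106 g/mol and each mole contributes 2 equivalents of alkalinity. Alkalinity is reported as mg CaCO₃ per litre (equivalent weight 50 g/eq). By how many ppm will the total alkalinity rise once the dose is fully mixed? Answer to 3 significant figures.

25.9 ppm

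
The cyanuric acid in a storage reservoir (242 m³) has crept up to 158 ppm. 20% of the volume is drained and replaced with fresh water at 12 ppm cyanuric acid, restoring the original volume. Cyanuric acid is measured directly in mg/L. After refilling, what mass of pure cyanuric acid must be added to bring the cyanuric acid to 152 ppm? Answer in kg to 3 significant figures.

Volume: 242 m³ = 242,000 L.
After draining 20% and refilling: 158 × 0.80 + 12 × 0.20 = 128.8 ppm.
Deficit to target: 152 − 128.8 = 23.2 mg/L.
Mass: 23.2 mg/L × 242,000 L = 5614 g cyanuric acid.

5.61 kg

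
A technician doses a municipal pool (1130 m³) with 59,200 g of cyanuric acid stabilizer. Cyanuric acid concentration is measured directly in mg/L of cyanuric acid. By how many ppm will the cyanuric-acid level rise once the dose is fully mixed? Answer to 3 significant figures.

52.4 ppm

Volume: 1130 m³ = 1,130,000 L.
Rise: 59,200 g / 1,130,000 L × 1000 = 52.39 mg/L.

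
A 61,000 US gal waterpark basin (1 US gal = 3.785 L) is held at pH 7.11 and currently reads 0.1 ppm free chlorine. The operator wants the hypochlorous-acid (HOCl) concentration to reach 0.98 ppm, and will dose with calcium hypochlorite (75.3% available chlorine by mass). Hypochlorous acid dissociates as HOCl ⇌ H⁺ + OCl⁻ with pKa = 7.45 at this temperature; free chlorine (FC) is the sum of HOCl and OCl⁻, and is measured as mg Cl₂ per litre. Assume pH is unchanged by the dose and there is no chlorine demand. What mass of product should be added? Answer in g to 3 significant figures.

Volume: 61,000 US gal × 3.785 L/gal = 230,885 L.
[OCl⁻]/[HOCl] = 10^(pH − pKa) = 10^(7.11 − 7.45) = 0.4571; fraction as HOCl = 1/(1 + 0.4571) = 0.6863.
Free chlorine required for 0.98 ppm HOCl: 0.98 / 0.6863 = 1.428 ppm.
FC to add: 1.428 − 0.1 = 1.328 mg/L as Cl₂.
Cl₂ equivalent: 1.328 mg/L × 230,885 L = 306.6 g.
Product at 75.3% available Cl: 306.6 / 0.753 = 407.2 g.

407 g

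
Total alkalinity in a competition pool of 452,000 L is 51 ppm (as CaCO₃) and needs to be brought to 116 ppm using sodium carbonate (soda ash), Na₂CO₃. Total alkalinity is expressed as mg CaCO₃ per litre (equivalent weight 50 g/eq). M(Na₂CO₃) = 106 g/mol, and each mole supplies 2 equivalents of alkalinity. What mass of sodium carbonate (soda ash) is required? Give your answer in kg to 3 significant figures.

Alkalinity to add: (116 − 51) = 65 mg/L as CaCO₃ × 452,000 L = 29,380 g as CaCO₃.
Equivalents: 29,380 g ÷ 50 g/eq = 587.6 eq.
Each mole of Na₂CO₃ supplies 2 eq, so 587.6 / 2 = 293.8 mol.
Mass: 293.8 mol × 106 g/mol = 31,140 g.

31.1 kg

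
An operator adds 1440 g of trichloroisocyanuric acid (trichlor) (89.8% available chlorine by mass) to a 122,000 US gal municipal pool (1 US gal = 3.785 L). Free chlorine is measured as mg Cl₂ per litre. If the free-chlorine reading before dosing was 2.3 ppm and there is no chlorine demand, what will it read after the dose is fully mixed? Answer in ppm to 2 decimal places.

5.10 ppm

Volume: 122,000 US gal × 3.785 L/gal = 461,770 L.
Available chlorine delivered: 1440 g × 0.898 = 1293 g as Cl₂.
Concentration rise: 1293 g / 461,770 L = 2.8 mg/L = 2.80 ppm.
Final FC: 2.3 + 2.80 = 5.10 ppm.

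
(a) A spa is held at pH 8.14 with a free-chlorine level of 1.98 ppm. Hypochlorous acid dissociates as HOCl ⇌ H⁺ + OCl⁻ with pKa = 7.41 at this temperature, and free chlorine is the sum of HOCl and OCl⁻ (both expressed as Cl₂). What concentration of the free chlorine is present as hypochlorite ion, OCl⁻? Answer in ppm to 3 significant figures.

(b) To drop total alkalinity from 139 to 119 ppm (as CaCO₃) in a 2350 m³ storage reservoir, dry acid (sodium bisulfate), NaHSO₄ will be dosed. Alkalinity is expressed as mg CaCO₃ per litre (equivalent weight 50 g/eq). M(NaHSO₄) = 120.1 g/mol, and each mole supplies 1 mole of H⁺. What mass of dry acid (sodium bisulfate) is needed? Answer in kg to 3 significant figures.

(a) 1.67 ppm; (b) 113 kg

(a) [OCl⁻]/[HOCl] = 10^(pH − pKa) = 10^(8.14 − 7.41) = 10^0.73 = 5.37.
(a) Fraction as HOCl = 1 / (1 + 5.37) = 0.157.
(a) OCl⁻ = (1 − 0.157) × 1.98 ppm = 1.669 ppm.

(b) Volume: 2350 m³ = 2,350,000 L.
(b) Alkalinity to neutralize: (139 − 119) = 20 mg/L as CaCO₃ × 2,350,000 L = 47,000 g as CaCO₃.
(b) Equivalents of H⁺ required: 47,000 ÷ 50 g/eq = 940 eq = 940 mol NaHSO₄.
(b) Mass of NaHSO₄: 940 × 120.1 = 112,900 g.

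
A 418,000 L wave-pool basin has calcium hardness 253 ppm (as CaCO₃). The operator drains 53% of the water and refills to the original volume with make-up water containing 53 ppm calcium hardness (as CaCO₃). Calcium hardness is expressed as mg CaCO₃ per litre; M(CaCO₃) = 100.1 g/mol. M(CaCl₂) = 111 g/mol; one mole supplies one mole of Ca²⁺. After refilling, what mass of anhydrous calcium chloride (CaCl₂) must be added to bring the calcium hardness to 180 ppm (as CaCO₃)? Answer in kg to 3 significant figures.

After draining 53% and refilling: 253 × 0.47 + 53 × 0.53 = 147 ppm.
Deficit to target: 180 − 147 = 33 mg/L.
As CaCO₃: 33 mg/L × 418,000 L = 13,790 g; ÷ 100.1 = 137.8 mol Ca²⁺.
Mass: 137.8 × 111 = 15,300 g.

15.3 kg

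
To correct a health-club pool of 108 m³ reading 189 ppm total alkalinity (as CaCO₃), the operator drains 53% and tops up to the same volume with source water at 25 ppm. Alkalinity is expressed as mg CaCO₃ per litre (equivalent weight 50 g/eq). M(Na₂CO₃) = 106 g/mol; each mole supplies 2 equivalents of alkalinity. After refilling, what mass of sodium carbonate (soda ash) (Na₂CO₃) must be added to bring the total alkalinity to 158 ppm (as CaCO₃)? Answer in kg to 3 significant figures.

6.40 kg

Volume: 108 m³ = 108,000 L.
After draining 53% and refilling: 189 × 0.47 + 25 × 0.53 = 102.08 ppm.
Deficit to target: 158 − 102.08 = 55.92 mg/L.
As CaCO₃: 55.92 mg/L × 108,000 L = 6039 g; ÷ 50 g/eq ÷ 2 = 60.39 mol Na₂CO₃.
Mass: 60.39 × 106 = 6402 g.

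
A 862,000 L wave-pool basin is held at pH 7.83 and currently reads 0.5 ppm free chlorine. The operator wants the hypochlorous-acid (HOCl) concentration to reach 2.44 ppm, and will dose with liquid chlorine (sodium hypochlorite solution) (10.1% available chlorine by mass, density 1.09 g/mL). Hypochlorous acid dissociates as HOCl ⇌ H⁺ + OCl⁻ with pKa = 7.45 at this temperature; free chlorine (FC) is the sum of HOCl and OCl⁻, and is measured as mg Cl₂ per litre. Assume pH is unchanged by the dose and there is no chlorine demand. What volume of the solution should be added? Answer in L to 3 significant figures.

61.0 L

[OCl⁻]/[HOCl] = 10^(pH − pKa) = 10^(7.83 − 7.45) = 2.399; fraction as HOCl = 1/(1 + 2.399) = 0.2942.
Free chlorine required for 2.44 ppm HOCl: 2.44 / 0.2942 = 8.293 ppm.
FC to add: 8.293 − 0.5 = 7.793 mg/L as Cl₂.
Cl₂ equivalent: 7.793 mg/L × 862,000 L = 6718 g.
Product at 10.1% available Cl: 6718 / 0.101 = 66,510 g.
Volume: 66,510 g ÷ 1.09 g/mL = 61,020 mL.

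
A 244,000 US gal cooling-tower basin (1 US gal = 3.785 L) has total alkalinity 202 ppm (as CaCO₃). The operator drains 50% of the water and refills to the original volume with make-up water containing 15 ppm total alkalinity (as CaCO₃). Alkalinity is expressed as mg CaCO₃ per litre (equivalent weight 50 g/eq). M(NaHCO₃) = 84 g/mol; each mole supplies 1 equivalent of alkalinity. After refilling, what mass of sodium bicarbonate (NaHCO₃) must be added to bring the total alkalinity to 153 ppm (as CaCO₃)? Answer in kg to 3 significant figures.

69.0 kg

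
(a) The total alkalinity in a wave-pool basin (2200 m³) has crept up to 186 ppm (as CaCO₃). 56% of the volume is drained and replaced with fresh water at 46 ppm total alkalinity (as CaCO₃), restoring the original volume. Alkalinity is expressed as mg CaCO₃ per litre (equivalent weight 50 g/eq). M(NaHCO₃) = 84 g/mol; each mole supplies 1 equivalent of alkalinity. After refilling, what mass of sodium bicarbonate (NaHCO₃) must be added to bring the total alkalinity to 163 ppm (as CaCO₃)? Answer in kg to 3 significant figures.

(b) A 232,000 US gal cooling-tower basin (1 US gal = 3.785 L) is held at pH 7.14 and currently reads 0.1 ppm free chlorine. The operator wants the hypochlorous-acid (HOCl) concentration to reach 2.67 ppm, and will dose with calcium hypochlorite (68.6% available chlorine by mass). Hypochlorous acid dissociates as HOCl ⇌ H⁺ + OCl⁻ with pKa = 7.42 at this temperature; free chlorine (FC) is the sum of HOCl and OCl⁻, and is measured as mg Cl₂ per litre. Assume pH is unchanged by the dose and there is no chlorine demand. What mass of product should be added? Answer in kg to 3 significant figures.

(a) 205 kg; (b) 5.08 kg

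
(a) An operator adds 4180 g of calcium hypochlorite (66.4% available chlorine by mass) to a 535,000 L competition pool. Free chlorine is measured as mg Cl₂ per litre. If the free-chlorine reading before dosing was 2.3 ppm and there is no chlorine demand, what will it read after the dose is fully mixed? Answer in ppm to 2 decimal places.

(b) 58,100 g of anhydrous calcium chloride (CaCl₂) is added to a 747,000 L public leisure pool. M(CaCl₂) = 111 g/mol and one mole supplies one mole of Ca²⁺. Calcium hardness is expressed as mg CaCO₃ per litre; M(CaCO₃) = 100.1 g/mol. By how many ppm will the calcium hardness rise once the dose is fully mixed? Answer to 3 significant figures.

(a) 7.49 ppm; (b) 70.1 ppm

(a) Available chlorine delivered: 4180 g × 0.664 = 2776 g as Cl₂.
(a) Concentration rise: 2776 g / 535,000 L = 5.188 mg/L = 5.19 ppm.
(a) Final FC: 2.3 + 5.19 = 7.49 ppm.

(b) Moles of Ca²⁺: 58,100 g ÷ 111 g/mol = 523.4 mol.
(b) As CaCO₃: 523.4 mol × 100.1 g/mol = 52,390 g.
(b) Rise: 52,390 g / 747,000 L × 1000 = 70.14 mg/L.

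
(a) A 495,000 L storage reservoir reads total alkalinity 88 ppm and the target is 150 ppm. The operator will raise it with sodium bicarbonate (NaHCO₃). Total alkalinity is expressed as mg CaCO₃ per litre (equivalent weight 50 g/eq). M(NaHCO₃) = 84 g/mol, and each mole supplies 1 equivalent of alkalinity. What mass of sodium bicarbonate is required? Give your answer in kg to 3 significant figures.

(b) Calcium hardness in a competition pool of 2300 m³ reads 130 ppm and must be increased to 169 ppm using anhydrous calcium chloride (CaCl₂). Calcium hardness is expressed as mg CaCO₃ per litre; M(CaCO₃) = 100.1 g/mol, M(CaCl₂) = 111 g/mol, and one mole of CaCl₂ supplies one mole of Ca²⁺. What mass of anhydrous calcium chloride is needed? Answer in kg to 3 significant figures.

(a) 51.6 kg; (b) 99.5 kg

(a) Alkalinity to add: (150 − 88) = 62 mg/L as CaCO₃ × 495,000 L = 30,690 g as CaCO₃.
(a) Equivalents: 30,690 g ÷ 50 g/eq = 613.8 eq.
(a) NaHCO₃ supplies 1 eq per mole → 613.8 mol.
(a) Mass: 613.8 mol × 84 g/mol = 51,560 g.

(b) Volume: 2300 m³ = 2,300,000 L.
(b) Hardness to add: (169 − 130) = 39 mg/L as CaCO₃ × 2,300,000 L = 89,700 g as CaCO₃.
(b) Moles of Ca²⁺ (1 mol Ca²⁺ ≡ 1 mol CaCO₃): 89,700 / 100.1 g/mol = 896.1 mol.
(b) Mass of CaCl₂: 896.1 × 111 = 99,470 g.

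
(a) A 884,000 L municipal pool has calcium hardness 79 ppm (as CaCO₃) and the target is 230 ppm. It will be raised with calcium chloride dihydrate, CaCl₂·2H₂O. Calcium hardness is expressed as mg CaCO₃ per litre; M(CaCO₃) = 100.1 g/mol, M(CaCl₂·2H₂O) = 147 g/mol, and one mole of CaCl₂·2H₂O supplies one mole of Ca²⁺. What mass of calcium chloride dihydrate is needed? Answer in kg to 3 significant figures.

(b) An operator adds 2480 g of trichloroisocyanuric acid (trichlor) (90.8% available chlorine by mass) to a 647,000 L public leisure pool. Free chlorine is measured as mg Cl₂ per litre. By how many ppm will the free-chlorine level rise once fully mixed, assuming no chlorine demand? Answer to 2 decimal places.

(a) Hardness to add: (230 − 79) = 151 mg/L as CaCO₃ × 884,000 L = 133,500 g as CaCO₃.
(a) Moles of Ca²⁺ (1 mol Ca²⁺ ≡ 1 mol CaCO₃): 133,500 / 100.1 g/mol = 1334 mol.
(a) Mass of CaCl₂·2H₂O: 1334 × 147 = 196,000 g.

(b) Available chlorine delivered: 2480 g × 0.908 = 2252 g as Cl₂.
(b) Concentration rise: 2252 g / 647,000 L = 3.48 mg/L = 3.48 ppm.

(a) 196 kg; (b) 3.48 ppm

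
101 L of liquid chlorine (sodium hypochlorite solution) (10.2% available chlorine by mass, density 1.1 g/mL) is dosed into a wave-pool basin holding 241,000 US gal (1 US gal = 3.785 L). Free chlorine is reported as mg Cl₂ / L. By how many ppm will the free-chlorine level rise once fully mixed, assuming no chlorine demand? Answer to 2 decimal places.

Volume: 241,000 US gal × 3.785 L/gal = 912,185 L.
Mass of solution: 101 L × 1000 mL/L × 1.1 g/mL = 111,100 g.
Available chlorine delivered: 111,100 g × 0.102 = 11,330 g as Cl₂.
Concentration rise: 11,330 g / 912,185 L = 12.42 mg/L = 12.42 ppm.

12.42 ppm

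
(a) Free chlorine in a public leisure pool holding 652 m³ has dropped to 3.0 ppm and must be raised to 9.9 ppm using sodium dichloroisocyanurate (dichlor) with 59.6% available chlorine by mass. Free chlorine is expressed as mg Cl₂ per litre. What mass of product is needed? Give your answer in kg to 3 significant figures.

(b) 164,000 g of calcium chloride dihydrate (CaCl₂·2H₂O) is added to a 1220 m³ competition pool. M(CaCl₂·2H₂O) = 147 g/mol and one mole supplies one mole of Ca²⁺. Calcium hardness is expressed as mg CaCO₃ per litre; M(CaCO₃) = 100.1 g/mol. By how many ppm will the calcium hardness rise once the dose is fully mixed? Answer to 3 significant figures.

(a) 7.55 kg; (b) 91.5 ppm

(a) Volume: 652 m³ = 652,000 L.
(a) Chlorine deficit: 9.9 − 3.0 = 6.9 ppm = 6.9 mg/L as Cl₂.
(a) Cl₂ equivalent needed: 6.9 mg/L × 652,000 L = 4,499,000 mg = 4499 g.
(a) Product at 59.6% available chlorine: 4499 / 0.596 = 7548 g.

(b) Volume: 1220 m³ = 1,220,000 L.
(b) Moles of Ca²⁺: 164,000 g ÷ 147 g/mol = 1116 mol.
(b) As CaCO₃: 1116 mol × 100.1 g/mol = 111,700 g.
(b) Rise: 111,700 g / 1,220,000 L × 1000 = 91.54 mg/L.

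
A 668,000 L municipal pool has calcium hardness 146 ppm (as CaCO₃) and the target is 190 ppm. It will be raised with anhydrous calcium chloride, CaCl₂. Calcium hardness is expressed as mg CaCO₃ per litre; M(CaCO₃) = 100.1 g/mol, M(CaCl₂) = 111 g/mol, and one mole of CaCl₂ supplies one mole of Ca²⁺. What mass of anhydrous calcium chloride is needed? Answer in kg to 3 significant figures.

32.6 kg

Hardness to add: (190 − 146) = 44 mg/L as CaCO₃ × 668,000 L = 29,390 g as CaCO₃.
Moles of Ca²⁺ (1 mol Ca²⁺ ≡ 1 mol CaCO₃): 29,390 / 100.1 g/mol = 293.6 mol.
Mass of CaCl₂: 293.6 × 111 = 32,590 g.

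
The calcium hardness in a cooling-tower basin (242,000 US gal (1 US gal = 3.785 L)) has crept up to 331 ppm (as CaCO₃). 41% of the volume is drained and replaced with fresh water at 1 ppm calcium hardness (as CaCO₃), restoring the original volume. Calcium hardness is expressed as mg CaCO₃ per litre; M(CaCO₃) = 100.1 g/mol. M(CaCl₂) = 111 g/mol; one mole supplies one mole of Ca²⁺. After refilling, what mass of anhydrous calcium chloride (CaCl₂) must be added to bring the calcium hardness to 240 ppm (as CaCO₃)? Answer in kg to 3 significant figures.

45.0 kg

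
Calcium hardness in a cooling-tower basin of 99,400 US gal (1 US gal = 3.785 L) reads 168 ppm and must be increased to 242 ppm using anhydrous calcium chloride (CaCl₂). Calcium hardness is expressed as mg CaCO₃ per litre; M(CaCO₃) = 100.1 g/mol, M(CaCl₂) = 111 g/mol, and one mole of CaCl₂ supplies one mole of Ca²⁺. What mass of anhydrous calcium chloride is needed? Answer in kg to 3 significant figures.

Volume: 99,400 US gal × 3.785 L/gal = 376,229 L.
Hardness to add: (242 − 168) = 74 mg/L as CaCO₃ × 376,229 L = 27,840 g as CaCO₃.
Moles of Ca²⁺ (1 mol Ca²⁺ ≡ 1 mol CaCO₃): 27,840 / 100.1 g/mol = 278.1 mol.
Mass of CaCl₂: 278.1 × 111 = 30,870 g.

30.9 kg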